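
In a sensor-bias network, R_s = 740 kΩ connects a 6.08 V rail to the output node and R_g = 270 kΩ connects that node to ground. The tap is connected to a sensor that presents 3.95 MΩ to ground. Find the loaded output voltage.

V_out ≈ 1.55 V

The load sits in parallel with R_g: R_g‖R_L = (270 × 3950) / (270 + 3950) = 252.7 kΩ.
V_out = 6.08 × 252.7 / (740 + 252.7) = 6.08 × 252.7/992.7 = 1.55 V.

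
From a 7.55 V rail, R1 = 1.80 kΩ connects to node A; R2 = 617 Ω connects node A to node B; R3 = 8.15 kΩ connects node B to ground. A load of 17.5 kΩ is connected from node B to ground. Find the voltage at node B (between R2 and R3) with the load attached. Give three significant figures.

At node B, R3 is in parallel with the load: R3‖R_L = 5560 Ω.
Below node A the resistance is R2 + (R3‖R_L) = 6177 Ω, so V_A = 7.55 × 6177/7977 = 5.846 V.
Then V_B = V_A × (R3‖R_L)/(R2 + R3‖R_L) = 5.846 × 5560/6177 = 5.26 V.

V ≈ 5.26 V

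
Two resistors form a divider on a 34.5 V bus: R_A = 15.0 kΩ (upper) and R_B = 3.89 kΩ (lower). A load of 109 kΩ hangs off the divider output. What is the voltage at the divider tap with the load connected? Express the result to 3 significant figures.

V_out ≈ 6.91 V

The load sits in parallel with R_B: R_B‖R_L = (3.89 × 109) / (3.89 + 109) = 3.756 kΩ.
V_out = 34.5 × 3.756 / (15.0 + 3.756) = 34.5 × 3.756/18.76 = 6.91 V.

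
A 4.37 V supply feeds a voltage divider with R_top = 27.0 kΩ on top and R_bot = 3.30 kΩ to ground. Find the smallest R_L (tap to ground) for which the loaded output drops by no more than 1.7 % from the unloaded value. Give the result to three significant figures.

R_L(min) ≈ 170 kΩ

Output resistance R_th = R_top‖R_bot = (27.0 × 3.30)/30.30 = 2.941 kΩ.
The fractional drop is R_th/(R_th + R_L); requiring this ≤ 0.0170 gives R_L ≥ R_th(1/0.0170 − 1) = 2.941 × 57.82 = 170 kΩ.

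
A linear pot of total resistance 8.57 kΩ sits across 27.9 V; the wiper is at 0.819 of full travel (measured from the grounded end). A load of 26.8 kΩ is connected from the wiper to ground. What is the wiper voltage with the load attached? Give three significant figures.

The wiper splits the pot into (1−α)R = 1.551 kΩ above and αR = 7.019 kΩ below.
Lower section ‖ load = 5.562 kΩ.
V_wiper = 27.9 × 5.562/(1.551 + 5.562) = 21.8 V.

V ≈ 21.8 V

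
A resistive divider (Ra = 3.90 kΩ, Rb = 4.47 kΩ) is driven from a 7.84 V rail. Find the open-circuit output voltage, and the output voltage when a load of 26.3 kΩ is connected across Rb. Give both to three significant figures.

Open-circuit: V = 7.84 × 4.47/(3.90 + 4.47) = 4.19 V.
With the load, Rb becomes Rb‖R_L = 3.821 kΩ, so V = 7.84 × 3.821/7.721 = 3.88 V.

Unloaded: 4.19 V; loaded: 3.88 V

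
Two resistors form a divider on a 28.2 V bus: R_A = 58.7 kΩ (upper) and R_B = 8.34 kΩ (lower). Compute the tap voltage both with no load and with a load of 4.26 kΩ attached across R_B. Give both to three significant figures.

Unloaded: 3.51 V; loaded: 1.29 V

Open-circuit: V = 28.2 × 8.34/(58.7 + 8.34) = 3.51 V.
With the load, R_B becomes R_B‖R_L = 2.820 kΩ, so V = 28.2 × 2.820/61.52 = 1.29 V.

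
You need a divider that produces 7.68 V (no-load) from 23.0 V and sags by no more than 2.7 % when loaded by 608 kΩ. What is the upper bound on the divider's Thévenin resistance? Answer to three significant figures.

Loading drop = R_th/(R_th + R_L) ≤ 0.0270, so R_th ≤ R_L · ε/(1−ε) = 608 kΩ × 0.0270/0.9730 = 16.9 kΩ.

R_th ≤ 16.9 kΩ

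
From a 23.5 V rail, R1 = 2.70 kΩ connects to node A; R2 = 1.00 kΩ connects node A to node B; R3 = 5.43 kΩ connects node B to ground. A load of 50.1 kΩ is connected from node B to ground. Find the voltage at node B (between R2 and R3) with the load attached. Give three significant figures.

At node B, R3 is in parallel with the load: R3‖R_L = 4.899 kΩ.
Below node A the resistance is R2 + (R3‖R_L) = 5.899 kΩ, so V_A = 23.5 × 5.899/8.599 = 16.12 V.
Then V_B = V_A × (R3‖R_L)/(R2 + R3‖R_L) = 16.12 × 4.899/5.899 = 13.4 V.

V ≈ 13.4 V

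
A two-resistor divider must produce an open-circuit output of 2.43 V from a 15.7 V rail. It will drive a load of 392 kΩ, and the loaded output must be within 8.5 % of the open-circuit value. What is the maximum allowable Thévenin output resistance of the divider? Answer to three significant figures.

R_th ≤ 36.4 kΩ

Loading drop = R_th/(R_th + R_L) ≤ 0.0850, so R_th ≤ R_L · ε/(1−ε) = 392 kΩ × 0.0850/0.9150 = 36.4 kΩ.
(Any R1, R2 with R2/(R1+R2) = 0.155 and R1‖R2 ≤ 36.4 kΩ will meet the spec.)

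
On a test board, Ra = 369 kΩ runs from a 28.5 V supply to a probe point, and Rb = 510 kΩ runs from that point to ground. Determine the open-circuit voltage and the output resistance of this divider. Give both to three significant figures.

V_th = 16.5 V, R_th = 214 kΩ

V_th is the open-circuit tap voltage: 28.5 × 510/(369 + 510) = 16.5 V.
With the supply zeroed, Ra and Rb appear in parallel from the tap: R_th = Ra‖Rb = (369 × 510)/879.0 = 214 kΩ.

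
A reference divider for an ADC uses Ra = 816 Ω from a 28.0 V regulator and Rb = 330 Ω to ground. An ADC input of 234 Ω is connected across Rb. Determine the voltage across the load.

The load sits in parallel with Rb: Rb‖R_L = (330 × 234) / (330 + 234) = 136.9 Ω.
V_out = 28.0 × 136.9 / (816 + 136.9) = 28.0 × 136.9/952.9 = 4.02 V.

V_out ≈ 4.02 V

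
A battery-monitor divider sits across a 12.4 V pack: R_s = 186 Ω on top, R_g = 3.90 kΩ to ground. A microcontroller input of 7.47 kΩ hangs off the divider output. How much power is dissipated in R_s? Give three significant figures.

Total resistance from the source is R_s + (R_g‖R_L) = 2748 Ω, so I = 12.4/2748 Ω = 4.512 mA.
P = I²·R_s = (4.512 mA)² × 186 Ω = 3.79 mW.

P ≈ 3.79 mW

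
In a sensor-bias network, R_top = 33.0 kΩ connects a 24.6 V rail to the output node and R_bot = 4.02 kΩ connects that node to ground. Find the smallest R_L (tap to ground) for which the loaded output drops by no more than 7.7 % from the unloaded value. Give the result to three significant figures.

Output resistance R_th = R_top‖R_bot = (33.0 × 4.02)/37.02 = 3.583 kΩ.
The fractional drop is R_th/(R_th + R_L); requiring this ≤ 0.0770 gives R_L ≥ R_th(1/0.0770 − 1) = 3.583 × 11.99 = 43.0 kΩ.

R_L(min) ≈ 43.0 kΩ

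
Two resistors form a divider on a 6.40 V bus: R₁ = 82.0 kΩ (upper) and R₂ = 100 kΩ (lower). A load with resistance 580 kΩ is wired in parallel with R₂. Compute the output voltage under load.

The load sits in parallel with R₂: R₂‖R_L = (100 × 580) / (100 + 580) = 85.29 kΩ.
V_out = 6.40 × 85.29 / (82.0 + 85.29) = 6.40 × 85.29/167.3 = 3.26 V.

V_out ≈ 3.26 V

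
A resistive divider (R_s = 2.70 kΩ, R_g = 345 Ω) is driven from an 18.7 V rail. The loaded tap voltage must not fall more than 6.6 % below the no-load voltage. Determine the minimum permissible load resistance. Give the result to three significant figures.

R_L(min) ≈ 4.33 kΩ

Output resistance R_th = R_s‖R_g = (2700 × 345)/3045 = 305.9 Ω.
The fractional drop is R_th/(R_th + R_L); requiring this ≤ 0.0660 gives R_L ≥ R_th(1/0.0660 − 1) = 305.9 × 14.15 = 4.33 kΩ.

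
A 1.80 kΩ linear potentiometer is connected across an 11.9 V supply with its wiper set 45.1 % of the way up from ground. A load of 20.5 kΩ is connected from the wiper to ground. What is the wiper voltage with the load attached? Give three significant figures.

The wiper splits the pot into (1−α)R = 988.2 Ω above and αR = 811.8 Ω below.
Lower section ‖ load = 780.9 Ω.
V_wiper = 11.9 × 780.9/(988.2 + 780.9) = 5.25 V.

V ≈ 5.25 V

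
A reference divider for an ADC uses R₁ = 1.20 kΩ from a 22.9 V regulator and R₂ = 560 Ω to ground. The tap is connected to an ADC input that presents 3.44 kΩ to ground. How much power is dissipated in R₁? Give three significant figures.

Total resistance from the source is R₁ + (R₂‖R_L) = 1682 Ω, so I = 22.9/1682 Ω = 13.62 mA.
P = I²·R₁ = (13.62 mA)² × 1.20 kΩ = 223 mW.

P ≈ 223 mW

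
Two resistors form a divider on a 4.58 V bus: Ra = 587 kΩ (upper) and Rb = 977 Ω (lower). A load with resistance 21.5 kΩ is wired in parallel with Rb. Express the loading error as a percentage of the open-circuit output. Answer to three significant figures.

The divider's output (Thévenin) resistance is Ra‖Rb = 975.4 Ω.
Fractional drop under load = R_th/(R_th + R_L) = 975.4 / (975.4 + 21500) = 0.04340.
So the output falls by 4.34 %.

4.34 %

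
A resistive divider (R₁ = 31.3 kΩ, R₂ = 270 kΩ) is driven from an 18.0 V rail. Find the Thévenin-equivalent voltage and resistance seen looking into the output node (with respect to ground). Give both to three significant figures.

V_th = 16.1 V, R_th = 28.0 kΩ

V_th is the open-circuit tap voltage: 18.0 × 270/(31.3 + 270) = 16.1 V.
With the supply zeroed, R₁ and R₂ appear in parallel from the tap: R_th = R₁‖R₂ = (31.3 × 270)/301.3 = 28.0 kΩ.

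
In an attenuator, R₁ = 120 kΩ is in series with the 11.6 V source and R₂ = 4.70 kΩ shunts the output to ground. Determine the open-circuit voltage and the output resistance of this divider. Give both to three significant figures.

V_th is the open-circuit tap voltage: 11.6 × 4.70/(120 + 4.70) = 0.437 V.
With the supply zeroed, R₁ and R₂ appear in parallel from the tap: R_th = R₁‖R₂ = (120 × 4.70)/124.7 = 4.52 kΩ.

V_th = 0.437 V, R_th = 4.52 kΩ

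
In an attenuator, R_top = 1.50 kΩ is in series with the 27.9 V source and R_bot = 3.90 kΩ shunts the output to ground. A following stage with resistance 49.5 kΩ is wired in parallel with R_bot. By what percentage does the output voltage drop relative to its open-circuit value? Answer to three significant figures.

2.14 %

The divider's output (Thévenin) resistance is R_top‖R_bot = 1.083 kΩ.
Fractional drop under load = R_th/(R_th + R_L) = 1.083 / (1.083 + 49.5) = 0.02142.
So the output falls by 2.14 %.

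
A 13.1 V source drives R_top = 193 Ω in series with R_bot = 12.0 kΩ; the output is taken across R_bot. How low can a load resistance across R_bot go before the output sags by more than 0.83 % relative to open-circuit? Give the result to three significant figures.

R_L(min) ≈ 22.7 kΩ

Output resistance R_th = R_top‖R_bot = (193 × 12000)/12190 = 189.9 Ω.
The fractional drop is R_th/(R_th + R_L); requiring this ≤ 0.00830 gives R_L ≥ R_th(1/0.00830 − 1) = 189.9 × 119.5 = 22.7 kΩ.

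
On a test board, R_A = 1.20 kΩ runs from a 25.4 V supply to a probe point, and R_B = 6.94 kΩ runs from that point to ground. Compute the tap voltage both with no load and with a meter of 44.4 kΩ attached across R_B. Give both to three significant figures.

Open-circuit: V = 25.4 × 6.94/(1.20 + 6.94) = 21.7 V.
With the load, R_B becomes R_B‖R_L = 6.002 kΩ, so V = 25.4 × 6.002/7.202 = 21.2 V.

Unloaded: 21.7 V; loaded: 21.2 V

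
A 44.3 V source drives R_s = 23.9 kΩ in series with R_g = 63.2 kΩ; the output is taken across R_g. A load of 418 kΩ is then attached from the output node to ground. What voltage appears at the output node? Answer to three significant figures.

The load sits in parallel with R_g: R_g‖R_L = (63.2 × 418) / (63.2 + 418) = 54.90 kΩ.
V_out = 44.3 × 54.90 / (23.9 + 54.90) = 44.3 × 54.90/78.80 = 30.9 V.
(Unloaded it would have been 32.1 V.)

V_out ≈ 30.9 V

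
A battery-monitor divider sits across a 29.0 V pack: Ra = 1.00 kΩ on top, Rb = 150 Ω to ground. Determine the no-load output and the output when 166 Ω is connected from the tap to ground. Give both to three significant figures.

Open-circuit: V = 29.0 × 150/(1000 + 150) = 3.78 V.
With the load, Rb becomes Rb‖R_L = 78.80 Ω, so V = 29.0 × 78.80/1079 = 2.12 V.

Unloaded: 3.78 V; loaded: 2.12 V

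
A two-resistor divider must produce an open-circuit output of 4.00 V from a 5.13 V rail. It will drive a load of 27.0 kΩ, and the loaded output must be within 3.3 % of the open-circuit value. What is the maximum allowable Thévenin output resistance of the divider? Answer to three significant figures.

R_th ≤ 921 Ω

Loading drop = R_th/(R_th + R_L) ≤ 0.0330, so R_th ≤ R_L · ε/(1−ε) = 27.0 kΩ × 0.0330/0.9670 = 921 Ω.
(Any R1, R2 with R2/(R1+R2) = 0.780 and R1‖R2 ≤ 921 Ω will meet the spec.)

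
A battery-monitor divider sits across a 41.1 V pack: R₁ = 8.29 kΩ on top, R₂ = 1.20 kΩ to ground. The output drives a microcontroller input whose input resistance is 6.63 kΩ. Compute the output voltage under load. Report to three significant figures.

The load sits in parallel with R₂: R₂‖R_L = (1.20 × 6.63) / (1.20 + 6.63) = 1.016 kΩ.
V_out = 41.1 × 1.016 / (8.29 + 1.016) = 41.1 × 1.016/9.306 = 4.49 V.
(Unloaded it would have been 5.20 V.)

V_out ≈ 4.49 V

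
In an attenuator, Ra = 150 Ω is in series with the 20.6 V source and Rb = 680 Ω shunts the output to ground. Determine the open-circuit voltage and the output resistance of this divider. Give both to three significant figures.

V_th is the open-circuit tap voltage: 20.6 × 680/(150 + 680) = 16.9 V.
With the supply zeroed, Ra and Rb appear in parallel from the tap: R_th = Ra‖Rb = (150 × 680)/830.0 = 123 Ω.

V_th = 16.9 V, R_th = 123 Ω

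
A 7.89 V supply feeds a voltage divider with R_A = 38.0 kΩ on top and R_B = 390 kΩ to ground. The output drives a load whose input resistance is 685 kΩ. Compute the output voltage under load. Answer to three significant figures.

The load sits in parallel with R_B: R_B‖R_L = (390 × 685) / (390 + 685) = 248.5 kΩ.
V_out = 7.89 × 248.5 / (38.0 + 248.5) = 7.89 × 248.5/286.5 = 6.84 V.

V_out ≈ 6.84 V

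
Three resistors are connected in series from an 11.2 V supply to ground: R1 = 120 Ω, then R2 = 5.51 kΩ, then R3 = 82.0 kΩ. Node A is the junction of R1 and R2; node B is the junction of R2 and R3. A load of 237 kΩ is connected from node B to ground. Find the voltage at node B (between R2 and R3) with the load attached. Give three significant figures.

At node B, R3 is in parallel with the load: R3‖R_L = 60920 Ω.
Below node A the resistance is R2 + (R3‖R_L) = 66430 Ω, so V_A = 11.2 × 66430/66550 = 11.18 V.
Then V_B = V_A × (R3‖R_L)/(R2 + R3‖R_L) = 11.18 × 60920/66430 = 10.3 V.

V ≈ 10.3 V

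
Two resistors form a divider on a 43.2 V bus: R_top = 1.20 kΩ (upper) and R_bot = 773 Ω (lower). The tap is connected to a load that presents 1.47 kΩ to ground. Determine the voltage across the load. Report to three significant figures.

The load sits in parallel with R_bot: R_bot‖R_L = (773 × 1470) / (773 + 1470) = 506.6 Ω.
V_out = 43.2 × 506.6 / (1200 + 506.6) = 43.2 × 506.6/1707 = 12.8 V.

V_out ≈ 12.8 V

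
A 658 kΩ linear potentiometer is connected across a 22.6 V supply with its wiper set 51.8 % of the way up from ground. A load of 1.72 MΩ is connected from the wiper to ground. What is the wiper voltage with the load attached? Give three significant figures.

V ≈ 10.7 V

The wiper splits the pot into (1−α)R = 317.2 kΩ above and αR = 340.8 kΩ below.
Lower section ‖ load = 284.5 kΩ.
V_wiper = 22.6 × 284.5/(317.2 + 284.5) = 10.7 V.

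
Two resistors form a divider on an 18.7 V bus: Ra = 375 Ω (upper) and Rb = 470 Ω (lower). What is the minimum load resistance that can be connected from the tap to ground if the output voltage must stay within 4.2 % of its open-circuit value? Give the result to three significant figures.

R_L(min) ≈ 4.76 kΩ

Output resistance R_th = Ra‖Rb = (375 × 470)/845.0 = 208.6 Ω.
The fractional drop is R_th/(R_th + R_L); requiring this ≤ 0.0420 gives R_L ≥ R_th(1/0.0420 − 1) = 208.6 × 22.81 = 4.76 kΩ.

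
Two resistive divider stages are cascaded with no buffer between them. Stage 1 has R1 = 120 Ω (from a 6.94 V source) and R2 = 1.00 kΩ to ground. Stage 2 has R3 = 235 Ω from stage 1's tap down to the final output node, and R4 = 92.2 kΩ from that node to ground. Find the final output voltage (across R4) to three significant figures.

V_out ≈ 6.17 V

Stage 2 presents R3+R4 = 92440 Ω as a load on stage 1's tap.
Stage 1's lower leg becomes R2‖(R3+R4) = 989.3 Ω, so V_mid = 6.94 × 989.3/1109 = 6.189 V.
Stage 2 is itself unloaded: V_out = V_mid × R4/(R3+R4) = 6.189 × 92200/92440 = 6.17 V.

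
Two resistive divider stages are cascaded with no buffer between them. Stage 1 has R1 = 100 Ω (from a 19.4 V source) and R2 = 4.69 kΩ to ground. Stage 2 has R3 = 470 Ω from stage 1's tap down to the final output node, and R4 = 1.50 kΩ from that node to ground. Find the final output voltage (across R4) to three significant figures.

Stage 2 presents R3+R4 = 1970 Ω as a load on stage 1's tap.
Stage 1's lower leg becomes R2‖(R3+R4) = 1387 Ω, so V_mid = 19.4 × 1387/1487 = 18.10 V.
Stage 2 is itself unloaded: V_out = V_mid × R4/(R3+R4) = 18.10 × 1500/1970 = 13.8 V.

V_out ≈ 13.8 V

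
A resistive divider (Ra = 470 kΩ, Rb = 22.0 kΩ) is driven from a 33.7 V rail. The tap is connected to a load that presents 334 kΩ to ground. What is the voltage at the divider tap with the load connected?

The load sits in parallel with Rb: Rb‖R_L = (22.0 × 334) / (22.0 + 334) = 20.64 kΩ.
V_out = 33.7 × 20.64 / (470 + 20.64) = 33.7 × 20.64/490.6 = 1.42 V.

V_out ≈ 1.42 V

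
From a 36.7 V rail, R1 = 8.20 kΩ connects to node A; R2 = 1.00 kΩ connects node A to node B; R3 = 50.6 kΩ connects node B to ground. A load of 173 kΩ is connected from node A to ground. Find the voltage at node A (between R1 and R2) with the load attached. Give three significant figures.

V ≈ 30.4 V

Below node A the series string R2+R3 = 51.60 kΩ sits in parallel with the 173 kΩ load: 39.75 kΩ.
V_A = 36.7 × 39.75/(8.20 + 39.75) = 30.4 V.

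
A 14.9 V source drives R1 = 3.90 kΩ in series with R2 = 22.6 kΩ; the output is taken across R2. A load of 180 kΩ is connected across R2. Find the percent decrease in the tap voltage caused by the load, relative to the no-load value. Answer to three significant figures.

The divider's output (Thévenin) resistance is R1‖R2 = 3.326 kΩ.
Fractional drop under load = R_th/(R_th + R_L) = 3.326 / (3.326 + 180) = 0.01814.
So the output falls by 1.81 %.

1.81 %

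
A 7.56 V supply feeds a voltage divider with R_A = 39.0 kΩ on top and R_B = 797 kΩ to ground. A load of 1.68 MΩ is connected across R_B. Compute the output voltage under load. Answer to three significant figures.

V_out ≈ 7.05 V

The load sits in parallel with R_B: R_B‖R_L = (797 × 1680) / (797 + 1680) = 540.6 kΩ.
V_out = 7.56 × 540.6 / (39.0 + 540.6) = 7.56 × 540.6/579.6 = 7.05 V.
(Unloaded it would have been 7.21 V.)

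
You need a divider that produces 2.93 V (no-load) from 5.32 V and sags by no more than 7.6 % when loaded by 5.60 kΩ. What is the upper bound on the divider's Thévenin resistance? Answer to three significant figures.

R_th ≤ 461 Ω

Loading drop = R_th/(R_th + R_L) ≤ 0.0760, so R_th ≤ R_L · ε/(1−ε) = 5.60 kΩ × 0.0760/0.9240 = 461 Ω.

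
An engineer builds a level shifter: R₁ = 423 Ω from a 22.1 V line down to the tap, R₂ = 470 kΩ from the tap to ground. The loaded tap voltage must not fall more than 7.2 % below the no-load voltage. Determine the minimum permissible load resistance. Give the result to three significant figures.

R_L(min) ≈ 5.45 kΩ

Output resistance R_th = R₁‖R₂ = (423 × 470000)/470400 = 422.6 Ω.
The fractional drop is R_th/(R_th + R_L); requiring this ≤ 0.0720 gives R_L ≥ R_th(1/0.0720 − 1) = 422.6 × 12.89 = 5.45 kΩ.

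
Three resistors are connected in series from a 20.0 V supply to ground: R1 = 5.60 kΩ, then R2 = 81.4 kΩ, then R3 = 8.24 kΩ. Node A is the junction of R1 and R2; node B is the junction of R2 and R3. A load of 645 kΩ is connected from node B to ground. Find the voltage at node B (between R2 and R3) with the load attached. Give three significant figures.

At node B, R3 is in parallel with the load: R3‖R_L = 8.136 kΩ.
Below node A the resistance is R2 + (R3‖R_L) = 89.54 kΩ, so V_A = 20.0 × 89.54/95.14 = 18.82 V.
Then V_B = V_A × (R3‖R_L)/(R2 + R3‖R_L) = 18.82 × 8.136/89.54 = 1.71 V.

V ≈ 1.71 V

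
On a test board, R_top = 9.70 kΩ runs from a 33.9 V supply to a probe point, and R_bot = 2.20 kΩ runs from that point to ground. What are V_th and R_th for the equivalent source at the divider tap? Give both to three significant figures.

V_th is the open-circuit tap voltage: 33.9 × 2.20/(9.70 + 2.20) = 6.27 V.
With the supply zeroed, R_top and R_bot appear in parallel from the tap: R_th = R_top‖R_bot = (9.70 × 2.20)/11.90 = 1.79 kΩ.

V_th = 6.27 V, R_th = 1.79 kΩ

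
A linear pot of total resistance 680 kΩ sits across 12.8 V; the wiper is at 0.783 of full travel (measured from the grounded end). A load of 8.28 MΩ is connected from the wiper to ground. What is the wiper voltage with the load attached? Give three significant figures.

The wiper splits the pot into (1−α)R = 147.6 kΩ above and αR = 532.4 kΩ below.
Lower section ‖ load = 500.3 kΩ.
V_wiper = 12.8 × 500.3/(147.6 + 500.3) = 9.88 V.

V ≈ 9.88 V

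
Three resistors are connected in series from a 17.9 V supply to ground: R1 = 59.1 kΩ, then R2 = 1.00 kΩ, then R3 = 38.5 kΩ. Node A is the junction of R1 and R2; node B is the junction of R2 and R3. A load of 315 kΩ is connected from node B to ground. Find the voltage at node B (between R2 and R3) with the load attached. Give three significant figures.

At node B, R3 is in parallel with the load: R3‖R_L = 34.31 kΩ.
Below node A the resistance is R2 + (R3‖R_L) = 35.31 kΩ, so V_A = 17.9 × 35.31/94.41 = 6.694 V.
Then V_B = V_A × (R3‖R_L)/(R2 + R3‖R_L) = 6.694 × 34.31/35.31 = 6.50 V.

V ≈ 6.50 V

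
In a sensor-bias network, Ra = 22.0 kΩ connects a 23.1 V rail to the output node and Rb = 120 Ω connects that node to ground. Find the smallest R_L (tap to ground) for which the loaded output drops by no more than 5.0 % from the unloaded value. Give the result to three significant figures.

R_L(min) ≈ 2.27 kΩ

Output resistance R_th = Ra‖Rb = (22000 × 120)/22120 = 119.3 Ω.
The fractional drop is R_th/(R_th + R_L); requiring this ≤ 0.0500 gives R_L ≥ R_th(1/0.0500 − 1) = 119.3 × 19.00 = 2.27 kΩ.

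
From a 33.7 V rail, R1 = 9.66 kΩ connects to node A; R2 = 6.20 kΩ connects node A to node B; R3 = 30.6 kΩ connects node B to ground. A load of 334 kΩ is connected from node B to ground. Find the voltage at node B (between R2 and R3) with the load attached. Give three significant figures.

V ≈ 21.5 V

At node B, R3 is in parallel with the load: R3‖R_L = 28.03 kΩ.
Below node A the resistance is R2 + (R3‖R_L) = 34.23 kΩ, so V_A = 33.7 × 34.23/43.89 = 26.28 V.
Then V_B = V_A × (R3‖R_L)/(R2 + R3‖R_L) = 26.28 × 28.03/34.23 = 21.5 V.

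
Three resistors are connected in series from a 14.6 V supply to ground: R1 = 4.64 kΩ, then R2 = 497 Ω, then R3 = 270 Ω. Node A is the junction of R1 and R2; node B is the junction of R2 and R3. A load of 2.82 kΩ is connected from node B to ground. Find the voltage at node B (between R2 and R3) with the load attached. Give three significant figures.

At node B, R3 is in parallel with the load: R3‖R_L = 246.4 Ω.
Below node A the resistance is R2 + (R3‖R_L) = 743.4 Ω, so V_A = 14.6 × 743.4/5383 = 2.016 V.
Then V_B = V_A × (R3‖R_L)/(R2 + R3‖R_L) = 2.016 × 246.4/743.4 = 0.668 V.

V ≈ 0.668 V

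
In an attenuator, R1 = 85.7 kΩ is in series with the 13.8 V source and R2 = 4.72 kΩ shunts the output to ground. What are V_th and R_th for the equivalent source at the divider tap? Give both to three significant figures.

V_th is the open-circuit tap voltage: 13.8 × 4.72/(85.7 + 4.72) = 0.720 V.
With the supply zeroed, R1 and R2 appear in parallel from the tap: R_th = R1‖R2 = (85.7 × 4.72)/90.42 = 4.47 kΩ.

V_th = 0.720 V, R_th = 4.47 kΩ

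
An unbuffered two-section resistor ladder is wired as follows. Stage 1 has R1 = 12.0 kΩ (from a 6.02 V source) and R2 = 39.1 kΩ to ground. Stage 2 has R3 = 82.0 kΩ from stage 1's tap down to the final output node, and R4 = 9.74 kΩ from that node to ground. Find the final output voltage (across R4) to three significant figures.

V_out ≈ 0.445 V

Stage 2 presents R3+R4 = 91.74 kΩ as a load on stage 1's tap.
Stage 1's lower leg becomes R2‖(R3+R4) = 27.42 kΩ, so V_mid = 6.02 × 27.42/39.42 = 4.187 V.
Stage 2 is itself unloaded: V_out = V_mid × R4/(R3+R4) = 4.187 × 9.74/91.74 = 0.445 V.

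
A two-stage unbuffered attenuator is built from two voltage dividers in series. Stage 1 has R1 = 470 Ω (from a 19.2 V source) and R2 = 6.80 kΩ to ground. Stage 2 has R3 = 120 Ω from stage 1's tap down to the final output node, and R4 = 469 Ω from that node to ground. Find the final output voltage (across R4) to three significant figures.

V_out ≈ 8.19 V

Stage 2 presents R3+R4 = 589.0 Ω as a load on stage 1's tap.
Stage 1's lower leg becomes R2‖(R3+R4) = 542.0 Ω, so V_mid = 19.2 × 542.0/1012 = 10.28 V.
Stage 2 is itself unloaded: V_out = V_mid × R4/(R3+R4) = 10.28 × 469/589.0 = 8.19 V.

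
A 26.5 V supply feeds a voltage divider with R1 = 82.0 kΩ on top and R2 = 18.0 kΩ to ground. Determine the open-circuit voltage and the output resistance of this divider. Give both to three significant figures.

V_th = 4.77 V, R_th = 14.8 kΩ

V_th is the open-circuit tap voltage: 26.5 × 18.0/(82.0 + 18.0) = 4.77 V.
With the supply zeroed, R1 and R2 appear in parallel from the tap: R_th = R1‖R2 = (82.0 × 18.0)/100.0 = 14.8 kΩ.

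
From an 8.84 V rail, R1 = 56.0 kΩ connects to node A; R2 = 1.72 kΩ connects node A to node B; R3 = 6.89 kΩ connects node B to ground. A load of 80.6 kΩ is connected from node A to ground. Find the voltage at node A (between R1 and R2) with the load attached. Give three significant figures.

V ≈ 1.08 V

Below node A the series string R2+R3 = 8.610 kΩ sits in parallel with the 80.6 kΩ load: 7.779 kΩ.
V_A = 8.84 × 7.779/(56.0 + 7.779) = 1.08 V.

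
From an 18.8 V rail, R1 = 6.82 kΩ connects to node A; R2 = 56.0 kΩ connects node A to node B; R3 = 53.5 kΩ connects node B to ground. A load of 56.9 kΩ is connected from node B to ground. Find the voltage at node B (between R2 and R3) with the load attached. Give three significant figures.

At node B, R3 is in parallel with the load: R3‖R_L = 27.57 kΩ.
Below node A the resistance is R2 + (R3‖R_L) = 83.57 kΩ, so V_A = 18.8 × 83.57/90.39 = 17.38 V.
Then V_B = V_A × (R3‖R_L)/(R2 + R3‖R_L) = 17.38 × 27.57/83.57 = 5.73 V.

V ≈ 5.73 V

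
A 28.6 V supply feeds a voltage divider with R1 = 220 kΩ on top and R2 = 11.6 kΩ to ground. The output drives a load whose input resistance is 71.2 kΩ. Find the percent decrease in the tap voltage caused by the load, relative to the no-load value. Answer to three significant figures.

13.4 %

The divider's output (Thévenin) resistance is R1‖R2 = 11.02 kΩ.
Fractional drop under load = R_th/(R_th + R_L) = 11.02 / (11.02 + 71.2) = 0.1340.
So the output falls by 13.4 %.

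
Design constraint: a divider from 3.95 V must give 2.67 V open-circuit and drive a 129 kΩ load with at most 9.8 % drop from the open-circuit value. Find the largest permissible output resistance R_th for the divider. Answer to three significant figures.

Loading drop = R_th/(R_th + R_L) ≤ 0.0980, so R_th ≤ R_L · ε/(1−ε) = 129 kΩ × 0.0980/0.9020 = 14.0 kΩ.

R_th ≤ 14.0 kΩ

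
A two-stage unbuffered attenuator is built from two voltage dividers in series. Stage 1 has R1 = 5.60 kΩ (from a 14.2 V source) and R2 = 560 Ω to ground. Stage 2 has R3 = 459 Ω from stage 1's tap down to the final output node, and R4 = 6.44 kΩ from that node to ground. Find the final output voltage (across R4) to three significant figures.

V_out ≈ 1.12 V

Stage 2 presents R3+R4 = 6899 Ω as a load on stage 1's tap.
Stage 1's lower leg becomes R2‖(R3+R4) = 518.0 Ω, so V_mid = 14.2 × 518.0/6118 = 1.202 V.
Stage 2 is itself unloaded: V_out = V_mid × R4/(R3+R4) = 1.202 × 6440/6899 = 1.12 V.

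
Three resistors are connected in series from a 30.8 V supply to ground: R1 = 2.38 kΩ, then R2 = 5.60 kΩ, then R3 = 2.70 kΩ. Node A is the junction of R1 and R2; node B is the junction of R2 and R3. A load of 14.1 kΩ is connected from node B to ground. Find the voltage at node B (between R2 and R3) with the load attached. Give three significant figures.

At node B, R3 is in parallel with the load: R3‖R_L = 2.266 kΩ.
Below node A the resistance is R2 + (R3‖R_L) = 7.866 kΩ, so V_A = 30.8 × 7.866/10.25 = 23.65 V.
Then V_B = V_A × (R3‖R_L)/(R2 + R3‖R_L) = 23.65 × 2.266/7.866 = 6.81 V.

V ≈ 6.81 V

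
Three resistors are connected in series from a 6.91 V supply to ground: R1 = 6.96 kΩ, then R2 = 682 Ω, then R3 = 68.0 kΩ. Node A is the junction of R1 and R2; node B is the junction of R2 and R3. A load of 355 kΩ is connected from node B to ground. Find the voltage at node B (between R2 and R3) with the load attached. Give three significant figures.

V ≈ 6.09 V

At node B, R3 is in parallel with the load: R3‖R_L = 57070 Ω.
Below node A the resistance is R2 + (R3‖R_L) = 57750 Ω, so V_A = 6.91 × 57750/64710 = 6.167 V.
Then V_B = V_A × (R3‖R_L)/(R2 + R3‖R_L) = 6.167 × 57070/57750 = 6.09 V.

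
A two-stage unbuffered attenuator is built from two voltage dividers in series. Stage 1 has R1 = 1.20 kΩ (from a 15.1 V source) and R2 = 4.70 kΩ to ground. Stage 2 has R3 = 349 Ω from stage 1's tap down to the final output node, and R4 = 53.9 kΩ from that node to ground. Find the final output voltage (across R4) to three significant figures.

V_out ≈ 11.7 V

Stage 2 presents R3+R4 = 54250 Ω as a load on stage 1's tap.
Stage 1's lower leg becomes R2‖(R3+R4) = 4325 Ω, so V_mid = 15.1 × 4325/5525 = 11.82 V.
Stage 2 is itself unloaded: V_out = V_mid × R4/(R3+R4) = 11.82 × 53900/54250 = 11.7 V.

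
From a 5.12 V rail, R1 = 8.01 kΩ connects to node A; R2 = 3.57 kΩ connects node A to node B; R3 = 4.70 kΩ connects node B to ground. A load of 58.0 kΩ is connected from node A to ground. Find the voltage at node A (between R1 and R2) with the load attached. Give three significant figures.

Below node A the series string R2+R3 = 8.270 kΩ sits in parallel with the 58.0 kΩ load: 7.238 kΩ.
V_A = 5.12 × 7.238/(8.01 + 7.238) = 2.43 V.

V ≈ 2.43 V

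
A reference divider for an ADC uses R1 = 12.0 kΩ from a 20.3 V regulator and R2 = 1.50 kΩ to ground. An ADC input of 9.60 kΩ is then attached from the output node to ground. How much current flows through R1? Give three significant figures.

I ≈ 1.53 mA

R2‖R_L = 1.297 kΩ, so the source sees R1 + R2‖R_L = 13.30 kΩ.
I = 20.3 V / 13.30 kΩ = 1.53 mA.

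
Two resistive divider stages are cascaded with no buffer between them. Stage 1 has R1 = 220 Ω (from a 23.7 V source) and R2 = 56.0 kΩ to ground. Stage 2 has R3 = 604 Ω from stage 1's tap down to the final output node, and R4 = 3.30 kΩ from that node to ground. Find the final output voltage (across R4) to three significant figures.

V_out ≈ 18.9 V

Stage 2 presents R3+R4 = 3904 Ω as a load on stage 1's tap.
Stage 1's lower leg becomes R2‖(R3+R4) = 3650 Ω, so V_mid = 23.7 × 3650/3870 = 22.35 V.
Stage 2 is itself unloaded: V_out = V_mid × R4/(R3+R4) = 22.35 × 3300/3904 = 18.9 V.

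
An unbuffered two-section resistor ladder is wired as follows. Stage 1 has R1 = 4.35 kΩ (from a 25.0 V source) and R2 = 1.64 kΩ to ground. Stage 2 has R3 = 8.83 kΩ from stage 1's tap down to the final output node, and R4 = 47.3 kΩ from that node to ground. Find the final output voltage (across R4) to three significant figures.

Stage 2 presents R3+R4 = 56.13 kΩ as a load on stage 1's tap.
Stage 1's lower leg becomes R2‖(R3+R4) = 1.593 kΩ, so V_mid = 25.0 × 1.593/5.943 = 6.703 V.
Stage 2 is itself unloaded: V_out = V_mid × R4/(R3+R4) = 6.703 × 47.3/56.13 = 5.65 V.

V_out ≈ 5.65 V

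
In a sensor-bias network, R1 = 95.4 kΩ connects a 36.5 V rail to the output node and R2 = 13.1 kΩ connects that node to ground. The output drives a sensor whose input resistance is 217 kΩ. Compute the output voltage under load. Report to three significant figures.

V_out ≈ 4.18 V

The load sits in parallel with R2: R2‖R_L = (13.1 × 217) / (13.1 + 217) = 12.35 kΩ.
V_out = 36.5 × 12.35 / (95.4 + 12.35) = 36.5 × 12.35/107.8 = 4.18 V.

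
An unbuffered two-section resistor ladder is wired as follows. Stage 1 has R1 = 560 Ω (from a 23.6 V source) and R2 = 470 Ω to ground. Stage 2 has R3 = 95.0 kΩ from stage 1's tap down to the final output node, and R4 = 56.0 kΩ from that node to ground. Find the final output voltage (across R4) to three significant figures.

V_out ≈ 3.99 V

Stage 2 presents R3+R4 = 151000 Ω as a load on stage 1's tap.
Stage 1's lower leg becomes R2‖(R3+R4) = 468.5 Ω, so V_mid = 23.6 × 468.5/1029 = 10.75 V.
Stage 2 is itself unloaded: V_out = V_mid × R4/(R3+R4) = 10.75 × 56000/151000 = 3.99 V.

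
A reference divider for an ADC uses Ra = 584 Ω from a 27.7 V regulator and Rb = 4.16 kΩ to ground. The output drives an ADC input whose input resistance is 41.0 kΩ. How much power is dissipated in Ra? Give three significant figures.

P ≈ 23.6 mW

Total resistance from the source is Ra + (Rb‖R_L) = 4361 Ω, so I = 27.7/4361 Ω = 6.352 mA.
P = I²·Ra = (6.352 mA)² × 584 Ω = 23.6 mW.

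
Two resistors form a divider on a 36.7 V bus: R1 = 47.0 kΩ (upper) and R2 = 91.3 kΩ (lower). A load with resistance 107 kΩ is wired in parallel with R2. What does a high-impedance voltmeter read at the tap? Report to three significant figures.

V_out ≈ 18.8 V

The load sits in parallel with R2: R2‖R_L = (91.3 × 107) / (91.3 + 107) = 49.26 kΩ.
V_out = 36.7 × 49.26 / (47.0 + 49.26) = 36.7 × 49.26/96.26 = 18.8 V.
(Unloaded it would have been 24.2 V.)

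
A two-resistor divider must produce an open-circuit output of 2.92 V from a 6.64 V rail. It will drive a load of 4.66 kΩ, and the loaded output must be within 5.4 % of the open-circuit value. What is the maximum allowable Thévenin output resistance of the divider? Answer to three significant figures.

R_th ≤ 266 Ω

Loading drop = R_th/(R_th + R_L) ≤ 0.0540, so R_th ≤ R_L · ε/(1−ε) = 4.66 kΩ × 0.0540/0.9460 = 266 Ω.
(Any R1, R2 with R2/(R1+R2) = 0.440 and R1‖R2 ≤ 266 Ω will meet the spec.)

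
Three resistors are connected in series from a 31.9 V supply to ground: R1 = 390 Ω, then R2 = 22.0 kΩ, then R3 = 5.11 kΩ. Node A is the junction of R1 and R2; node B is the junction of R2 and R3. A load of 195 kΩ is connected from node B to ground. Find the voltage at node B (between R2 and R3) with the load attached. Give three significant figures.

At node B, R3 is in parallel with the load: R3‖R_L = 4980 Ω.
Below node A the resistance is R2 + (R3‖R_L) = 26980 Ω, so V_A = 31.9 × 26980/27370 = 31.45 V.
Then V_B = V_A × (R3‖R_L)/(R2 + R3‖R_L) = 31.45 × 4980/26980 = 5.80 V.

V ≈ 5.80 V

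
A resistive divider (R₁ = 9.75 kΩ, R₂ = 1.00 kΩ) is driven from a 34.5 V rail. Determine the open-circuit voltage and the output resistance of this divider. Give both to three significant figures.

V_th = 3.21 V, R_th = 907 Ω

V_th is the open-circuit tap voltage: 34.5 × 1.00/(9.75 + 1.00) = 3.21 V.
With the supply zeroed, R₁ and R₂ appear in parallel from the tap: R_th = R₁‖R₂ = (9.75 × 1.00)/10.75 = 907 Ω.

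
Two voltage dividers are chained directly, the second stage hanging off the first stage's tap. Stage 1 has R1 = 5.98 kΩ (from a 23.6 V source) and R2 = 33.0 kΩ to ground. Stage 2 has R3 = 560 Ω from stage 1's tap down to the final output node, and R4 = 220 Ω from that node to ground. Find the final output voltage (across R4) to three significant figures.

Stage 2 presents R3+R4 = 780.0 Ω as a load on stage 1's tap.
Stage 1's lower leg becomes R2‖(R3+R4) = 762.0 Ω, so V_mid = 23.6 × 762.0/6742 = 2.667 V.
Stage 2 is itself unloaded: V_out = V_mid × R4/(R3+R4) = 2.667 × 220/780.0 = 0.752 V.

V_out ≈ 0.752 V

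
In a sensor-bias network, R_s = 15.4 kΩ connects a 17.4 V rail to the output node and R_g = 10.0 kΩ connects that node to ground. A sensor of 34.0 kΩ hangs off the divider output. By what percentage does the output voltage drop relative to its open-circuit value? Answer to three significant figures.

15.1 %

Unloaded V = 17.4 × 10.0/25.40 = 6.850 V.
Loaded: R_g‖R_L = 7.727 kΩ, giving V = 17.4 × 7.727/23.13 = 5.814 V.
Drop = (6.850 − 5.814) / 6.850 = 15.1 %.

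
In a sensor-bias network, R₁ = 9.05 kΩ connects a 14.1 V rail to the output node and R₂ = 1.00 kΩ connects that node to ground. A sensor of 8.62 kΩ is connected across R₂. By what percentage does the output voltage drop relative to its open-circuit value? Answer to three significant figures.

9.46 %

The divider's output (Thévenin) resistance is R₁‖R₂ = 0.9005 kΩ.
Fractional drop under load = R_th/(R_th + R_L) = 0.9005 / (0.9005 + 8.62) = 0.09459.
So the output falls by 9.46 %.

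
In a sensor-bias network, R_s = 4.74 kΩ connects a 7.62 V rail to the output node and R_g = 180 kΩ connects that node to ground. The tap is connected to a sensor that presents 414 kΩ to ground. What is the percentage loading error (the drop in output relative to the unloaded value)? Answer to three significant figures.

The divider's output (Thévenin) resistance is R_s‖R_g = 4.618 kΩ.
Fractional drop under load = R_th/(R_th + R_L) = 4.618 / (4.618 + 414) = 0.01103.
So the output falls by 1.10 %.

1.10 %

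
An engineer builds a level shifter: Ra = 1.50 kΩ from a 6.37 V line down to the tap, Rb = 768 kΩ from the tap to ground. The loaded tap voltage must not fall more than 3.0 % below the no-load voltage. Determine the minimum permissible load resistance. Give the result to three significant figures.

R_L(min) ≈ 48.4 kΩ

Output resistance R_th = Ra‖Rb = (1.50 × 768)/769.5 = 1.497 kΩ.
The fractional drop is R_th/(R_th + R_L); requiring this ≤ 0.0300 gives R_L ≥ R_th(1/0.0300 − 1) = 1.497 × 32.33 = 48.4 kΩ.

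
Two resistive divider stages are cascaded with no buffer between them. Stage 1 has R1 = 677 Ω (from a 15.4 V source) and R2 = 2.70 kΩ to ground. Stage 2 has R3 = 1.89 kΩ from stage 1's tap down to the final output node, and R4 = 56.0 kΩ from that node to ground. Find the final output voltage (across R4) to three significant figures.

V_out ≈ 11.8 V

Stage 2 presents R3+R4 = 57890 Ω as a load on stage 1's tap.
Stage 1's lower leg becomes R2‖(R3+R4) = 2580 Ω, so V_mid = 15.4 × 2580/3257 = 12.20 V.
Stage 2 is itself unloaded: V_out = V_mid × R4/(R3+R4) = 12.20 × 56000/57890 = 11.8 V.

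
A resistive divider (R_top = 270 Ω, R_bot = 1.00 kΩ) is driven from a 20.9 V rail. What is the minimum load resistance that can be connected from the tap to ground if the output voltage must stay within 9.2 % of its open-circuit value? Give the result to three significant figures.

R_L(min) ≈ 2.10 kΩ

Output resistance R_th = R_top‖R_bot = (270 × 1000)/1270 = 212.6 Ω.
The fractional drop is R_th/(R_th + R_L); requiring this ≤ 0.0920 gives R_L ≥ R_th(1/0.0920 − 1) = 212.6 × 9.870 = 2.10 kΩ.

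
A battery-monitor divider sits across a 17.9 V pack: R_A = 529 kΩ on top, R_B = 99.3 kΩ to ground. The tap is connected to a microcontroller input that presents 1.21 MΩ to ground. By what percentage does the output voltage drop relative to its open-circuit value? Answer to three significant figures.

6.46 %

The divider's output (Thévenin) resistance is R_A‖R_B = 83.61 kΩ.
Fractional drop under load = R_th/(R_th + R_L) = 83.61 / (83.61 + 1210) = 0.06463.
So the output falls by 6.46 %.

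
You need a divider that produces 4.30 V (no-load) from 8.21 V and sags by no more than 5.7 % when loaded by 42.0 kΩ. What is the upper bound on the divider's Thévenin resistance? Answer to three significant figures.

Loading drop = R_th/(R_th + R_L) ≤ 0.0570, so R_th ≤ R_L · ε/(1−ε) = 42.0 kΩ × 0.0570/0.9430 = 2.54 kΩ.
(Any R1, R2 with R2/(R1+R2) = 0.524 and R1‖R2 ≤ 2.54 kΩ will meet the spec.)

R_th ≤ 2.54 kΩ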